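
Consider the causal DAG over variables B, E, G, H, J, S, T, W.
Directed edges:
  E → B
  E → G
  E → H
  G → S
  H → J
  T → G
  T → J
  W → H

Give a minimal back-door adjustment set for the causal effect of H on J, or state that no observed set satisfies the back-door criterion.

H→J: minimal back-door set ∅.

desc(H)\{H}={J}; candidates ⊆ {B,E,G,S,T,W}.
∅: H⊥J given ∅ in G with H→· removed — back-door holds.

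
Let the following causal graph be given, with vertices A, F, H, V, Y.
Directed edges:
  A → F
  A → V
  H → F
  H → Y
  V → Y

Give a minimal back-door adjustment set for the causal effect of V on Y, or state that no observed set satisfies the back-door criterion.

V→Y: minimal back-door set ∅.

desc(V)\{V}={Y}; candidates ⊆ {A,F,H}.
∅: V⊥Y given ∅ in G with V→· removed — back-door holds.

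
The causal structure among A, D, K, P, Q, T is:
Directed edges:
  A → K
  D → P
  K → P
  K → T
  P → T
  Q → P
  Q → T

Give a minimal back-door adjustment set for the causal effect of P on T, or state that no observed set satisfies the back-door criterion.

desc(P)\{P}={T}; candidates ⊆ {A,D,K,Q}.
size 0: {}; under {} P still reaches {A,D,K,Q,T} ∋ T.
size 1: {A}, {D}, {K} …(+1); under {A} P still reaches {D,K,Q,T} ∋ T.
{K,Q}: P⊥T given {K,Q} in G with P→· removed — back-door holds.

P→T: minimal back-door set {K, Q}.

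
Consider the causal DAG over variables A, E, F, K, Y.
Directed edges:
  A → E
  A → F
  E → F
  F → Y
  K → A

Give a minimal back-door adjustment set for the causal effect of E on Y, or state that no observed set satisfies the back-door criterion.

E→Y: minimal back-door set {A}.

desc(E)\{E}={F,Y}; candidates ⊆ {A,K}.
size 0: {}; under {} E still reaches {A,F,K,Y} ∋ Y.
{A}: E⊥Y given {A} in G with E→· removed — back-door holds.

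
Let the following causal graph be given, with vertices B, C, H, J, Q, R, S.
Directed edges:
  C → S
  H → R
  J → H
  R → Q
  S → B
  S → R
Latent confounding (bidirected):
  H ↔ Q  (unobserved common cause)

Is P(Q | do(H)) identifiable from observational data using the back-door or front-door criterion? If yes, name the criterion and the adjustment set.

desc(H)\{H}={Q,R}; candidates ⊆ {B,C,J,S}.
H↔Q: latent back-door arc(s) into H.
size 0: {}; under {} H still reaches {J,Q} ∋ Q.
size 1: {B}, {C}, {J} …(+1); under {B} H still reaches {J,Q} ∋ Q.
size 2: {B,C}, {B,J}, {B,S} …(+3); under {B,C} H still reaches {J,Q} ∋ Q.
H↔Q cannot be blocked by any observed set — no back-door set.
{R}: (i) intercepts every directed H→Q path; (ii) no back-door H→{R}; (iii) {H} blocks every back-door {R}→Q. Front-door holds.
P(Q|do(H)) = Σ_{R} P(R|H) Σ_{H'} P(Q|R,H')P(H').

P(Q|do(H)): frontdoor, adjust for {R}.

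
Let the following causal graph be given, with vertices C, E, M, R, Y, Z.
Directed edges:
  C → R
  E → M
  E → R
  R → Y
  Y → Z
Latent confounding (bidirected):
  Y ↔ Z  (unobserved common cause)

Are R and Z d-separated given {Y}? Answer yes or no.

Bayes-Ball from R | {Y} reaches {C,E,M,Z}.
Z ∈ reach(R|{Y}) ⇒ R ⊥̸ Z | {Y}.

No — R and Z are d-connected given {Y}.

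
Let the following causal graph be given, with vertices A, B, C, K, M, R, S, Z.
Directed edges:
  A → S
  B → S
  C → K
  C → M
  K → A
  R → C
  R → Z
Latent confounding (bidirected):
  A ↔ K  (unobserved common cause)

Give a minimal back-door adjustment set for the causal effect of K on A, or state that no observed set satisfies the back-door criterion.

desc(K)\{K}={A,S}; candidates ⊆ {B,C,M,R,Z}.
K↔A: latent back-door arc(s) into K.
size 0: {}; under {} K still reaches {A,C,M,R,S,Z} ∋ A.
size 1: {B}, {C}, {M} …(+2); under {B} K still reaches {A,C,M,R,S,Z} ∋ A.
size 2: {B,C}, {B,M}, {B,R} …(+7); under {B,C} K still reaches {A,S} ∋ A.
K↔A cannot be blocked by any observed set — no back-door set.

K→A: no observed back-door set.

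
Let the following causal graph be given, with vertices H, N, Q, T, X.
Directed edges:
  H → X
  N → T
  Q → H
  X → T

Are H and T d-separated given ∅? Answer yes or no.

Bayes-Ball from H | ∅ reaches {Q,T,X}.
T ∈ reach(H|∅) ⇒ H ⊥̸ T | ∅.

No — H and T are d-connected given ∅.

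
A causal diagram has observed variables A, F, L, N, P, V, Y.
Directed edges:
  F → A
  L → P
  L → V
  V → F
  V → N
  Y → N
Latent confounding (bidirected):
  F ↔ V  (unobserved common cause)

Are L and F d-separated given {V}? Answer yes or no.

No — L and F are d-connected given {V}.

Bayes-Ball from L | {V} reaches {A,F,P}.
F ∈ reach(L|{V}) ⇒ L ⊥̸ F | {V}.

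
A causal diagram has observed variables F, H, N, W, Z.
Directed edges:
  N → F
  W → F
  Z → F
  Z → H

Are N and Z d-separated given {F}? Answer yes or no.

Bayes-Ball from N | {F} reaches {H,W,Z}.
Z ∈ reach(N|{F}) ⇒ N ⊥̸ Z | {F}.

No — N and Z are d-connected given {F}.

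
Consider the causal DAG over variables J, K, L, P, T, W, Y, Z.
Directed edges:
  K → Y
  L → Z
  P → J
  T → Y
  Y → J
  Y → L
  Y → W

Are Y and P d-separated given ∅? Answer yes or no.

Bayes-Ball from Y | ∅ reaches {J,K,L,T,W,Z}.
P ∉ reach(Y|∅) ⇒ Y ⊥ P | ∅.

Yes — Y ⊥ P | ∅.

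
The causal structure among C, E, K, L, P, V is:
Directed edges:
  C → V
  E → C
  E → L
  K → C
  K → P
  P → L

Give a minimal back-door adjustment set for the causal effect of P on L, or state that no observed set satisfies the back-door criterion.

desc(P)\{P}={L}; candidates ⊆ {C,E,K,V}.
∅: P⊥L given ∅ in G with P→· removed — back-door holds.

P→L: minimal back-door set ∅.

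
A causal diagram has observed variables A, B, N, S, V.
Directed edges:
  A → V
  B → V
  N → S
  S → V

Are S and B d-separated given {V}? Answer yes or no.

Bayes-Ball from S | {V} reaches {A,B,N}.
B ∈ reach(S|{V}) ⇒ S ⊥̸ B | {V}.

No — S and B are d-connected given {V}.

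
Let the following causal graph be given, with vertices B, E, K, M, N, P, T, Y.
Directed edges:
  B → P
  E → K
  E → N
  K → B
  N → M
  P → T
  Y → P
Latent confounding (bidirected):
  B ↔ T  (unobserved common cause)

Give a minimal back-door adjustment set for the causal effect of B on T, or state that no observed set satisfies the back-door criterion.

B→T: no observed back-door set.

desc(B)\{B}={P,T}; candidates ⊆ {E,K,M,N,Y}.
B↔T: latent back-door arc(s) into B.
size 0: {}; under {} B still reaches {E,K,M,N,T} ∋ T.
size 1: {E}, {K}, {M} …(+2); under {E} B still reaches {K,T} ∋ T.
size 2: {E,K}, {E,M}, {E,N} …(+7); under {E,K} B still reaches {T} ∋ T.
B↔T cannot be blocked by any observed set — no back-door set.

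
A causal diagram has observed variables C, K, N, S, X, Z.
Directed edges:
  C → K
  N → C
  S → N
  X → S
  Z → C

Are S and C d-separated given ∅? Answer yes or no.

No — S and C are d-connected given ∅.

Bayes-Ball from S | ∅ reaches {C,K,N,X}.
C ∈ reach(S|∅) ⇒ S ⊥̸ C | ∅.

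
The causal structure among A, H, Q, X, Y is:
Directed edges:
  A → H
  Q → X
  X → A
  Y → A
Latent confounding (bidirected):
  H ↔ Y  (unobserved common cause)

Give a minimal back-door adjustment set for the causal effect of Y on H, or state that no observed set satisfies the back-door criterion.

Y→H: no observed back-door set.

desc(Y)\{Y}={A,H}; candidates ⊆ {Q,X}.
Y↔H: latent back-door arc(s) into Y.
size 0: {}; under {} Y still reaches {H} ∋ H.
size 1: {Q}, {X}; under {Q} Y still reaches {H} ∋ H.
size 2: {Q,X}; under {Q,X} Y still reaches {H} ∋ H.
Y↔H cannot be blocked by any observed set — no back-door set.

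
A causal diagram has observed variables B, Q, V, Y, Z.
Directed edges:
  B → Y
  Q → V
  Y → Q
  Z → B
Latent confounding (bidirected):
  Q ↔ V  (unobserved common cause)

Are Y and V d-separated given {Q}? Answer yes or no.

No — Y and V are d-connected given {Q}.

Bayes-Ball from Y | {Q} reaches {B,V,Z}.
V ∈ reach(Y|{Q}) ⇒ Y ⊥̸ V | {Q}.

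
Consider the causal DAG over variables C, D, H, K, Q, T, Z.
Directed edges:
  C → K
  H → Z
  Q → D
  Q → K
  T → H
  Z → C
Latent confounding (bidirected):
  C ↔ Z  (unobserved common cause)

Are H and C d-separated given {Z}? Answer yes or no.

Bayes-Ball from H | {Z} reaches {C,K,T}.
C ∈ reach(H|{Z}) ⇒ H ⊥̸ C | {Z}.

No — H and C are d-connected given {Z}.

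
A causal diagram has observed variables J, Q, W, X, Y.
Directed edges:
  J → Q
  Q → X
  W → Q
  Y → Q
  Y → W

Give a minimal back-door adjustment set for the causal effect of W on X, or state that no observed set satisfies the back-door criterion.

W→X: minimal back-door set {Y}.

desc(W)\{W}={Q,X}; candidates ⊆ {J,Y}.
size 0: {}; under {} W still reaches {Q,X,Y} ∋ X.
{Y}: W⊥X given {Y} in G with W→· removed — back-door holds.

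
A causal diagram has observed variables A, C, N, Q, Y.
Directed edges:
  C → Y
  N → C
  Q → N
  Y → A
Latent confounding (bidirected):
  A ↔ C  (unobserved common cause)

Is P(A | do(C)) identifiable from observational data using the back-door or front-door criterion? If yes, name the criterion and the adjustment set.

desc(C)\{C}={A,Y}; candidates ⊆ {N,Q}.
C↔A: latent back-door arc(s) into C.
size 0: {}; under {} C still reaches {A,N,Q} ∋ A.
size 1: {N}, {Q}; under {N} C still reaches {A} ∋ A.
size 2: {N,Q}; under {N,Q} C still reaches {A} ∋ A.
C↔A cannot be blocked by any observed set — no back-door set.
{Y}: (i) intercepts every directed C→A path; (ii) no back-door C→{Y}; (iii) {C} blocks every back-door {Y}→A. Front-door holds.
P(A|do(C)) = Σ_{Y} P(Y|C) Σ_{C'} P(A|Y,C')P(C').

P(A|do(C)): frontdoor, adjust for {Y}.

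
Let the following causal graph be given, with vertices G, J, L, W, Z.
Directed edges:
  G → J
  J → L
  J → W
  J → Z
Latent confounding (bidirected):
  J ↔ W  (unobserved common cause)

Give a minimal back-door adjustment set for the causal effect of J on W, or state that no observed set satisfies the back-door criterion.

J→W: no observed back-door set.

desc(J)\{J}={L,W,Z}; candidates ⊆ {G}.
J↔W: latent back-door arc(s) into J.
size 0: {}; under {} J still reaches {G,W} ∋ W.
size 1: {G}; under {G} J still reaches {W} ∋ W.
J↔W cannot be blocked by any observed set — no back-door set.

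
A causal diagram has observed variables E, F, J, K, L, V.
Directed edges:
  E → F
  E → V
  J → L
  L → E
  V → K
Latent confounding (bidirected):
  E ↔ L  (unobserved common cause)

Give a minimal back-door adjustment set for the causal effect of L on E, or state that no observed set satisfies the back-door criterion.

desc(L)\{L}={E,F,K,V}; candidates ⊆ {J}.
L↔E: latent back-door arc(s) into L.
size 0: {}; under {} L still reaches {E,F,J,K,V} ∋ E.
size 1: {J}; under {J} L still reaches {E,F,K,V} ∋ E.
L↔E cannot be blocked by any observed set — no back-door set.

L→E: no observed back-door set.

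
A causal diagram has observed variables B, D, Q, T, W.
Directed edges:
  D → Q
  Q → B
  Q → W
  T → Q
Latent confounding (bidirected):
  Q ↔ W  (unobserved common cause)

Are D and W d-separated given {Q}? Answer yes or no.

No — D and W are d-connected given {Q}.

Bayes-Ball from D | {Q} reaches {T,W}.
W ∈ reach(D|{Q}) ⇒ D ⊥̸ W | {Q}.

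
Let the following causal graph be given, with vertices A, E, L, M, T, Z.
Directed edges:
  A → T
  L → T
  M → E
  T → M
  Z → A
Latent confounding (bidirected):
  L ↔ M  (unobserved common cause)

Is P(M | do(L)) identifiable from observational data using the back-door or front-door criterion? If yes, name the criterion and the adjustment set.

P(M|do(L)): frontdoor, adjust for {T}.

desc(L)\{L}={E,M,T}; candidates ⊆ {A,Z}.
L↔M: latent back-door arc(s) into L.
size 0: {}; under {} L still reaches {E,M} ∋ M.
size 1: {A}, {Z}; under {A} L still reaches {E,M} ∋ M.
size 2: {A,Z}; under {A,Z} L still reaches {E,M} ∋ M.
L↔M cannot be blocked by any observed set — no back-door set.
{T}: (i) intercepts every directed L→M path; (ii) no back-door L→{T}; (iii) {L} blocks every back-door {T}→M. Front-door holds.
P(M|do(L)) = Σ_{T} P(T|L) Σ_{L'} P(M|T,L')P(L').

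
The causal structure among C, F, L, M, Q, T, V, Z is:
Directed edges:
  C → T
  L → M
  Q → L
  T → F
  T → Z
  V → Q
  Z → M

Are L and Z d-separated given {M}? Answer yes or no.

No — L and Z are d-connected given {M}.

Bayes-Ball from L | {M} reaches {C,F,Q,T,V,Z}.
Z ∈ reach(L|{M}) ⇒ L ⊥̸ Z | {M}.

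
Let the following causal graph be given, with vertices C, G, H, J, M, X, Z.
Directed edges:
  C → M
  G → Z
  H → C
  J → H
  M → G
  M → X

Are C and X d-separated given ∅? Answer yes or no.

No — C and X are d-connected given ∅.

Bayes-Ball from C | ∅ reaches {G,H,J,M,X,Z}.
X ∈ reach(C|∅) ⇒ C ⊥̸ X | ∅.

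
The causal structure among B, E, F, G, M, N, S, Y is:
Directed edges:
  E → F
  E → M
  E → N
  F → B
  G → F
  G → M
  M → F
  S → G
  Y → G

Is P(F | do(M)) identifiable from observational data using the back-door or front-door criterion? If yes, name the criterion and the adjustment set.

desc(M)\{M}={B,F}; candidates ⊆ {E,G,N,S,Y}.
size 0: {}; under {} M still reaches {B,E,F,G,N,S,Y} ∋ F.
size 1: {E}, {G}, {N} …(+2); under {E} M still reaches {B,F,G,S,Y} ∋ F.
{E,G}: M⊥F given {E,G} in G with M→· removed — back-door holds.
P(F|do(M)) = Σ_{E,G} P(F|M,E,G)·P(E,G).

P(F|do(M)): backdoor, adjust for {E, G}.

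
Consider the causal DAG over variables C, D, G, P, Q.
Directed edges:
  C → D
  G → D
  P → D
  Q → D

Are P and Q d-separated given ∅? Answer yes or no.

Bayes-Ball from P | ∅ reaches {D}.
Q ∉ reach(P|∅) ⇒ P ⊥ Q | ∅.

Yes — P ⊥ Q | ∅.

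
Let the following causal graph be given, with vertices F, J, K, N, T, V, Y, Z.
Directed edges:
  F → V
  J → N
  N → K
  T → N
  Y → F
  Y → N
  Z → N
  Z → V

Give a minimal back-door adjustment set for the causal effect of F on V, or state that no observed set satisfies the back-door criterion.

desc(F)\{F}={V}; candidates ⊆ {J,K,N,T,Y,Z}.
∅: F⊥V given ∅ in G with F→· removed — back-door holds.

F→V: minimal back-door set ∅.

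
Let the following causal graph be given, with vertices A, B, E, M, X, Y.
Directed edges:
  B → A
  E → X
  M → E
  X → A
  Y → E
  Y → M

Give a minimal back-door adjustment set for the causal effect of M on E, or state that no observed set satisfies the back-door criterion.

M→E: minimal back-door set {Y}.

desc(M)\{M}={A,E,X}; candidates ⊆ {B,Y}.
size 0: {}; under {} M still reaches {A,E,X,Y} ∋ E.
{Y}: M⊥E given {Y} in G with M→· removed — back-door holds.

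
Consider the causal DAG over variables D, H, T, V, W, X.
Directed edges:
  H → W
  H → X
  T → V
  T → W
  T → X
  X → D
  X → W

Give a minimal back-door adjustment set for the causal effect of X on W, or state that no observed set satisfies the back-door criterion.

X→W: minimal back-door set {H, T}.

desc(X)\{X}={D,W}; candidates ⊆ {H,T,V}.
size 0: {}; under {} X still reaches {H,T,V,W} ∋ W.
size 1: {H}, {T}, {V}; under {H} X still reaches {T,V,W} ∋ W.
{H,T}: X⊥W given {H,T} in G with X→· removed — back-door holds.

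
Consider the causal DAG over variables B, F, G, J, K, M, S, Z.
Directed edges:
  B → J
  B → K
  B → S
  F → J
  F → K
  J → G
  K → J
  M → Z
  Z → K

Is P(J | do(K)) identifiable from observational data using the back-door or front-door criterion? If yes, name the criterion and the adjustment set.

desc(K)\{K}={G,J}; candidates ⊆ {B,F,M,S,Z}.
size 0: {}; under {} K still reaches {B,F,G,J,M,S,Z} ∋ J.
size 1: {B}, {F}, {M} …(+2); under {B} K still reaches {F,G,J,M,Z} ∋ J.
{B,F}: K⊥J given {B,F} in G with K→· removed — back-door holds.
P(J|do(K)) = Σ_{B,F} P(J|K,B,F)·P(B,F).

P(J|do(K)): backdoor, adjust for {B, F}.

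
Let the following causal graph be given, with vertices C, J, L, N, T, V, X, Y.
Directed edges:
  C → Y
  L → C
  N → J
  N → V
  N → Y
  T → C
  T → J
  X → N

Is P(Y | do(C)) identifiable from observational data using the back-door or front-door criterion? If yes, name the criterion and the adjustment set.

desc(C)\{C}={Y}; candidates ⊆ {J,L,N,T,V,X}.
∅: C⊥Y given ∅ in G with C→· removed — back-door holds.
P(Y|do(C)) = P(Y|C) — no adjustment needed.

P(Y|do(C)): backdoor, adjust for ∅.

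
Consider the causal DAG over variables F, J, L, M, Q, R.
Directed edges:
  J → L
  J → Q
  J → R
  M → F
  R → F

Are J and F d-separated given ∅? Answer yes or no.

No — J and F are d-connected given ∅.

Bayes-Ball from J | ∅ reaches {F,L,Q,R}.
F ∈ reach(J|∅) ⇒ J ⊥̸ F | ∅.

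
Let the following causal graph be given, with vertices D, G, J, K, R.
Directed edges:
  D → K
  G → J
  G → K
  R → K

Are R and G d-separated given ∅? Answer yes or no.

Yes — R ⊥ G | ∅.

Bayes-Ball from R | ∅ reaches {K}.
G ∉ reach(R|∅) ⇒ R ⊥ G | ∅.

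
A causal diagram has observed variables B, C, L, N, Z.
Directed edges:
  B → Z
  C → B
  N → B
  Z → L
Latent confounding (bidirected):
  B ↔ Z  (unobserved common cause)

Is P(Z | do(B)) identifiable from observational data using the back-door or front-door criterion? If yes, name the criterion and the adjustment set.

P(Z|do(B)): not identifiable (no BD/FD set).

desc(B)\{B}={L,Z}; candidates ⊆ {C,N}.
B↔Z: latent back-door arc(s) into B.
size 0: {}; under {} B still reaches {C,L,N,Z} ∋ Z.
size 1: {C}, {N}; under {C} B still reaches {L,N,Z} ∋ Z.
size 2: {C,N}; under {C,N} B still reaches {L,Z} ∋ Z.
B↔Z cannot be blocked by any observed set — no back-door set.
No mediator lies on a directed B→…→Z path.
Neither criterion identifies P(Z|do(B)) in this graph.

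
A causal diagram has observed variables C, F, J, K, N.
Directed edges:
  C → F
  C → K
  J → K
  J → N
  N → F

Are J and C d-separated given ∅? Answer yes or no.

Bayes-Ball from J | ∅ reaches {F,K,N}.
C ∉ reach(J|∅) ⇒ J ⊥ C | ∅.

Yes — J ⊥ C | ∅.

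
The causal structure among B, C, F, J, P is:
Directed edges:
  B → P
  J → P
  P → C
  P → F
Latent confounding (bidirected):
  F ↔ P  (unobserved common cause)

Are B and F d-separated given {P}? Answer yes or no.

No — B and F are d-connected given {P}.

Bayes-Ball from B | {P} reaches {F,J}.
F ∈ reach(B|{P}) ⇒ B ⊥̸ F | {P}.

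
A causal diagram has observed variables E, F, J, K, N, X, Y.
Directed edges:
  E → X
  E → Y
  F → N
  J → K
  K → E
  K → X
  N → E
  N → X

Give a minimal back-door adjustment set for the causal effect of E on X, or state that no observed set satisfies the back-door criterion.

E→X: minimal back-door set {K, N}.

desc(E)\{E}={X,Y}; candidates ⊆ {F,J,K,N}.
size 0: {}; under {} E still reaches {F,J,K,N,X} ∋ X.
size 1: {F}, {J}, {K} …(+1); under {F} E still reaches {J,K,N,X} ∋ X.
{K,N}: E⊥X given {K,N} in G with E→· removed — back-door holds.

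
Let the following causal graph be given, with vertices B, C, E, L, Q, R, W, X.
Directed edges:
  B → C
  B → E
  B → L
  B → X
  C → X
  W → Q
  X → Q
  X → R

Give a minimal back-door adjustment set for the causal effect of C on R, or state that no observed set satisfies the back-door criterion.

desc(C)\{C}={Q,R,X}; candidates ⊆ {B,E,L,W}.
size 0: {}; under {} C still reaches {B,E,L,Q,R,X} ∋ R.
{B}: C⊥R given {B} in G with C→· removed — back-door holds.

C→R: minimal back-door set {B}.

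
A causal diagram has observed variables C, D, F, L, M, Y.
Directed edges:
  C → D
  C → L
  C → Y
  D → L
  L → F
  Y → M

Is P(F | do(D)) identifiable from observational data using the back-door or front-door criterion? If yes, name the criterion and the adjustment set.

desc(D)\{D}={F,L}; candidates ⊆ {C,M,Y}.
size 0: {}; under {} D still reaches {C,F,L,M,Y} ∋ F.
{C}: D⊥F given {C} in G with D→· removed — back-door holds.
P(F|do(D)) = Σ_{C} P(F|D,C)·P(C).

P(F|do(D)): backdoor, adjust for {C}.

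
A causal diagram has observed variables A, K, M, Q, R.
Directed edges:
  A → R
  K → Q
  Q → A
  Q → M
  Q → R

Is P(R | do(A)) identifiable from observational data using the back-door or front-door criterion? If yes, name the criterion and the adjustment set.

desc(A)\{A}={R}; candidates ⊆ {K,M,Q}.
size 0: {}; under {} A still reaches {K,M,Q,R} ∋ R.
{Q}: A⊥R given {Q} in G with A→· removed — back-door holds.
P(R|do(A)) = Σ_{Q} P(R|A,Q)·P(Q).

P(R|do(A)): backdoor, adjust for {Q}.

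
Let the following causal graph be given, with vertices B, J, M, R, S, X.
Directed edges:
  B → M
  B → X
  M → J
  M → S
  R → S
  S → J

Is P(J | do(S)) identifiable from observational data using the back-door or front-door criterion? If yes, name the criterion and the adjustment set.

desc(S)\{S}={J}; candidates ⊆ {B,M,R,X}.
size 0: {}; under {} S still reaches {B,J,M,R,X} ∋ J.
{M}: S⊥J given {M} in G with S→· removed — back-door holds.
P(J|do(S)) = Σ_{M} P(J|S,M)·P(M).

P(J|do(S)): backdoor, adjust for {M}.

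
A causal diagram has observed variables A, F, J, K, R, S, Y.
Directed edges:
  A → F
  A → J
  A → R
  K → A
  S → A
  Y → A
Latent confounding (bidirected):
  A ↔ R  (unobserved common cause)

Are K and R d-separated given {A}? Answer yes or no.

No — K and R are d-connected given {A}.

Bayes-Ball from K | {A} reaches {R,S,Y}.
R ∈ reach(K|{A}) ⇒ K ⊥̸ R | {A}.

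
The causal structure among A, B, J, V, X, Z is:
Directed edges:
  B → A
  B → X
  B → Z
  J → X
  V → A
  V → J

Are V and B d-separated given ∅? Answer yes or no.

Yes — V ⊥ B | ∅.

Bayes-Ball from V | ∅ reaches {A,J,X}.
B ∉ reach(V|∅) ⇒ V ⊥ B | ∅.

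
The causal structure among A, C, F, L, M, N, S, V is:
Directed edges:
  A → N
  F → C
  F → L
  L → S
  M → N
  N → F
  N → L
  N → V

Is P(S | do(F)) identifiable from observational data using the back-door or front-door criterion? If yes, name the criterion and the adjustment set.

desc(F)\{F}={C,L,S}; candidates ⊆ {A,M,N,V}.
size 0: {}; under {} F still reaches {A,L,M,N,S,V} ∋ S.
{N}: F⊥S given {N} in G with F→· removed — back-door holds.
P(S|do(F)) = Σ_{N} P(S|F,N)·P(N).

P(S|do(F)): backdoor, adjust for {N}.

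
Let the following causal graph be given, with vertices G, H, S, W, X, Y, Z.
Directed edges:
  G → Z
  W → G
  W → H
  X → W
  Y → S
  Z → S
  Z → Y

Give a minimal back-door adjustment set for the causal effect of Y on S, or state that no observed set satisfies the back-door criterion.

Y→S: minimal back-door set {Z}.

desc(Y)\{Y}={S}; candidates ⊆ {G,H,W,X,Z}.
size 0: {}; under {} Y still reaches {G,H,S,W,X,Z} ∋ S.
{Z}: Y⊥S given {Z} in G with Y→· removed — back-door holds.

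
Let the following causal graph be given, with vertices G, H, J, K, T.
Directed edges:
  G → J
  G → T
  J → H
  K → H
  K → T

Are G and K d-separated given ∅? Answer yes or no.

Yes — G ⊥ K | ∅.

Bayes-Ball from G | ∅ reaches {H,J,T}.
K ∉ reach(G|∅) ⇒ G ⊥ K | ∅.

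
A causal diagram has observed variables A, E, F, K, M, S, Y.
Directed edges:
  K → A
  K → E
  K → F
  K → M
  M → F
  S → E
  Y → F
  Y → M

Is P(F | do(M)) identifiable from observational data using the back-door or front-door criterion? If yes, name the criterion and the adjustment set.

desc(M)\{M}={F}; candidates ⊆ {A,E,K,S,Y}.
size 0: {}; under {} M still reaches {A,E,F,K,Y} ∋ F.
size 1: {A}, {E}, {K} …(+2); under {A} M still reaches {E,F,K,Y} ∋ F.
{K,Y}: M⊥F given {K,Y} in G with M→· removed — back-door holds.
P(F|do(M)) = Σ_{K,Y} P(F|M,K,Y)·P(K,Y).

P(F|do(M)): backdoor, adjust for {K, Y}.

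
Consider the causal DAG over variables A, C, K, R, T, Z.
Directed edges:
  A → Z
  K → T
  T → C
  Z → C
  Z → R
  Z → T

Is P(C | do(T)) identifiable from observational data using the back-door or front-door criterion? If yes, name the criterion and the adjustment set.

desc(T)\{T}={C}; candidates ⊆ {A,K,R,Z}.
size 0: {}; under {} T still reaches {A,C,K,R,Z} ∋ C.
{Z}: T⊥C given {Z} in G with T→· removed — back-door holds.
P(C|do(T)) = Σ_{Z} P(C|T,Z)·P(Z).

P(C|do(T)): backdoor, adjust for {Z}.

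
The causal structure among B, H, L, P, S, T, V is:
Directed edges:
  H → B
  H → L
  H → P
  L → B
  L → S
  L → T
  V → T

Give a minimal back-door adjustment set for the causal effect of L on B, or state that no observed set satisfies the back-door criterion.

L→B: minimal back-door set {H}.

desc(L)\{L}={B,S,T}; candidates ⊆ {H,P,V}.
size 0: {}; under {} L still reaches {B,H,P} ∋ B.
{H}: L⊥B given {H} in G with L→· removed — back-door holds.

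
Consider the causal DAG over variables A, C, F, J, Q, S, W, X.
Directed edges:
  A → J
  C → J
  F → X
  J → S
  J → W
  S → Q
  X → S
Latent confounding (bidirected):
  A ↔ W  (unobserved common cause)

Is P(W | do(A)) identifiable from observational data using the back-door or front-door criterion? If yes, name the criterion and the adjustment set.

P(W|do(A)): frontdoor, adjust for {J}.

desc(A)\{A}={J,Q,S,W}; candidates ⊆ {C,F,X}.
A↔W: latent back-door arc(s) into A.
size 0: {}; under {} A still reaches {W} ∋ W.
size 1: {C}, {F}, {X}; under {C} A still reaches {W} ∋ W.
size 2: {C,F}, {C,X}, {F,X}; under {C,F} A still reaches {W} ∋ W.
A↔W cannot be blocked by any observed set — no back-door set.
{J}: (i) intercepts every directed A→W path; (ii) no back-door A→{J}; (iii) {A} blocks every back-door {J}→W. Front-door holds.
P(W|do(A)) = Σ_{J} P(J|A) Σ_{A'} P(W|J,A')P(A').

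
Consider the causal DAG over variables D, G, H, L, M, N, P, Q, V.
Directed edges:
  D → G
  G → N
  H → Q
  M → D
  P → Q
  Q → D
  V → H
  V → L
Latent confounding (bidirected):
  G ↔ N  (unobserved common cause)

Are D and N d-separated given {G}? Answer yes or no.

No — D and N are d-connected given {G}.

Bayes-Ball from D | {G} reaches {H,L,M,N,P,Q,V}.
N ∈ reach(D|{G}) ⇒ D ⊥̸ N | {G}.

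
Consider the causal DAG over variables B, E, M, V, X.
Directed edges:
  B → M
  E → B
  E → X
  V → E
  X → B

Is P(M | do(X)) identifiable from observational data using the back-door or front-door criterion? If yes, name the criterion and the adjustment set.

P(M|do(X)): backdoor, adjust for {E}.

desc(X)\{X}={B,M}; candidates ⊆ {E,V}.
size 0: {}; under {} X still reaches {B,E,M,V} ∋ M.
{E}: X⊥M given {E} in G with X→· removed — back-door holds.
P(M|do(X)) = Σ_{E} P(M|X,E)·P(E).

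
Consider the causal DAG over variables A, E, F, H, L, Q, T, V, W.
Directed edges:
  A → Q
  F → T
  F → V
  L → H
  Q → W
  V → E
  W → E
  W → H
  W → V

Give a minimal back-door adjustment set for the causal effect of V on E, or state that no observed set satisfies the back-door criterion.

V→E: minimal back-door set {W}.

desc(V)\{V}={E}; candidates ⊆ {A,F,H,L,Q,T,W}.
size 0: {}; under {} V still reaches {A,E,F,H,Q,T,W} ∋ E.
{W}: V⊥E given {W} in G with V→· removed — back-door holds.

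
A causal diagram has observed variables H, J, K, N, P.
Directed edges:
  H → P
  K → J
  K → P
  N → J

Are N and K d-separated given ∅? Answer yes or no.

Bayes-Ball from N | ∅ reaches {J}.
K ∉ reach(N|∅) ⇒ N ⊥ K | ∅.

Yes — N ⊥ K | ∅.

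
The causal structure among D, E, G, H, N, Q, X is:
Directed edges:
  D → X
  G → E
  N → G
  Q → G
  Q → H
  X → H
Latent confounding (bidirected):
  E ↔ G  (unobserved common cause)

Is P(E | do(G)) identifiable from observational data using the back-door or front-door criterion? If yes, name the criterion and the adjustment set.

desc(G)\{G}={E}; candidates ⊆ {D,H,N,Q,X}.
G↔E: latent back-door arc(s) into G.
size 0: {}; under {} G still reaches {E,H,N,Q} ∋ E.
size 1: {D}, {H}, {N} …(+2); under {D} G still reaches {E,H,N,Q} ∋ E.
size 2: {D,H}, {D,N}, {D,Q} …(+7); under {D,H} G still reaches {E,N,Q,X} ∋ E.
G↔E cannot be blocked by any observed set — no back-door set.
No mediator lies on a directed G→…→E path.
Neither criterion identifies P(E|do(G)) in this graph.

P(E|do(G)): not identifiable (no BD/FD set).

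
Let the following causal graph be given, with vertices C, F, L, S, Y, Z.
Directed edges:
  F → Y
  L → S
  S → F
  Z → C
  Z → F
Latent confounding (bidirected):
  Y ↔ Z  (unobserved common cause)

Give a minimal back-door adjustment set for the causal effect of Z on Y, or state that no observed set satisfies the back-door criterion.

desc(Z)\{Z}={C,F,Y}; candidates ⊆ {L,S}.
Z↔Y: latent back-door arc(s) into Z.
size 0: {}; under {} Z still reaches {Y} ∋ Y.
size 1: {L}, {S}; under {L} Z still reaches {Y} ∋ Y.
size 2: {L,S}; under {L,S} Z still reaches {Y} ∋ Y.
Z↔Y cannot be blocked by any observed set — no back-door set.

Z→Y: no observed back-door set.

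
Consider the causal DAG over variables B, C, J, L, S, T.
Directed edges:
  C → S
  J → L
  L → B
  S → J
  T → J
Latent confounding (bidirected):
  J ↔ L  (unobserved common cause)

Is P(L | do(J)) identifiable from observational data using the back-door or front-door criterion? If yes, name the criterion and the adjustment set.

desc(J)\{J}={B,L}; candidates ⊆ {C,S,T}.
J↔L: latent back-door arc(s) into J.
size 0: {}; under {} J still reaches {B,C,L,S,T} ∋ L.
size 1: {C}, {S}, {T}; under {C} J still reaches {B,L,S,T} ∋ L.
size 2: {C,S}, {C,T}, {S,T}; under {C,S} J still reaches {B,L,T} ∋ L.
J↔L cannot be blocked by any observed set — no back-door set.
No mediator lies on a directed J→…→L path.
Neither criterion identifies P(L|do(J)) in this graph.

P(L|do(J)): not identifiable (no BD/FD set).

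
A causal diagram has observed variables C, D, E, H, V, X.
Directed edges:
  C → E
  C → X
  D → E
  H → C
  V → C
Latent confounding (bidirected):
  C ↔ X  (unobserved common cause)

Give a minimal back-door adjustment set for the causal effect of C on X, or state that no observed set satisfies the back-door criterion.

desc(C)\{C}={E,X}; candidates ⊆ {D,H,V}.
C↔X: latent back-door arc(s) into C.
size 0: {}; under {} C still reaches {H,V,X} ∋ X.
size 1: {D}, {H}, {V}; under {D} C still reaches {H,V,X} ∋ X.
size 2: {D,H}, {D,V}, {H,V}; under {D,H} C still reaches {V,X} ∋ X.
C↔X cannot be blocked by any observed set — no back-door set.

C→X: no observed back-door set.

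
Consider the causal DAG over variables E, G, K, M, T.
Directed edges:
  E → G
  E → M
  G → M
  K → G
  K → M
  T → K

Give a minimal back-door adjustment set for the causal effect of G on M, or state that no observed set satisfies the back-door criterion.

desc(G)\{G}={M}; candidates ⊆ {E,K,T}.
size 0: {}; under {} G still reaches {E,K,M,T} ∋ M.
size 1: {E}, {K}, {T}; under {E} G still reaches {K,M,T} ∋ M.
{E,K}: G⊥M given {E,K} in G with G→· removed — back-door holds.

G→M: minimal back-door set {E, K}.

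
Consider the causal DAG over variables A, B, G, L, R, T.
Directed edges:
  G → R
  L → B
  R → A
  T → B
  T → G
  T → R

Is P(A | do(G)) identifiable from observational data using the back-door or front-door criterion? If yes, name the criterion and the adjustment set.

desc(G)\{G}={A,R}; candidates ⊆ {B,L,T}.
size 0: {}; under {} G still reaches {A,B,R,T} ∋ A.
{T}: G⊥A given {T} in G with G→· removed — back-door holds.
P(A|do(G)) = Σ_{T} P(A|G,T)·P(T).

P(A|do(G)): backdoor, adjust for {T}.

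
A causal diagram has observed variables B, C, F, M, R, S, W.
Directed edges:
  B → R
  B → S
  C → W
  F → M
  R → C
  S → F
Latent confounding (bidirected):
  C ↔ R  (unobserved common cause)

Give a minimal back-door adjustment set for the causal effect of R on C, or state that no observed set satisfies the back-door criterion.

R→C: no observed back-door set.

desc(R)\{R}={C,W}; candidates ⊆ {B,F,M,S}.
R↔C: latent back-door arc(s) into R.
size 0: {}; under {} R still reaches {B,C,F,M,S,W} ∋ C.
size 1: {B}, {F}, {M} …(+1); under {B} R still reaches {C,W} ∋ C.
size 2: {B,F}, {B,M}, {B,S} …(+3); under {B,F} R still reaches {C,W} ∋ C.
R↔C cannot be blocked by any observed set — no back-door set.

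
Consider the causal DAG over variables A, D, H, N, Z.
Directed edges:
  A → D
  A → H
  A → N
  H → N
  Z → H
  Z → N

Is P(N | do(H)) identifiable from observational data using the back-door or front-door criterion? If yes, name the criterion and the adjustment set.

desc(H)\{H}={N}; candidates ⊆ {A,D,Z}.
size 0: {}; under {} H still reaches {A,D,N,Z} ∋ N.
size 1: {A}, {D}, {Z}; under {A} H still reaches {N,Z} ∋ N.
{A,Z}: H⊥N given {A,Z} in G with H→· removed — back-door holds.
P(N|do(H)) = Σ_{A,Z} P(N|H,A,Z)·P(A,Z).

P(N|do(H)): backdoor, adjust for {A, Z}.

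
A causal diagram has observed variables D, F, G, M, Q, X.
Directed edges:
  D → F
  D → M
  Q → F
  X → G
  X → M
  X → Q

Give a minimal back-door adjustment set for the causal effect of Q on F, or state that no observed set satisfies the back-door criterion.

Q→F: minimal back-door set ∅.

desc(Q)\{Q}={F}; candidates ⊆ {D,G,M,X}.
∅: Q⊥F given ∅ in G with Q→· removed — back-door holds.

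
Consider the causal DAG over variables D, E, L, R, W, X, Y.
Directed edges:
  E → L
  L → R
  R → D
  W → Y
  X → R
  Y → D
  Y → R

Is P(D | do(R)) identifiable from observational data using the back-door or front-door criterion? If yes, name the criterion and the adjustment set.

P(D|do(R)): backdoor, adjust for {Y}.

desc(R)\{R}={D}; candidates ⊆ {E,L,W,X,Y}.
size 0: {}; under {} R still reaches {D,E,L,W,X,Y} ∋ D.
{Y}: R⊥D given {Y} in G with R→· removed — back-door holds.
P(D|do(R)) = Σ_{Y} P(D|R,Y)·P(Y).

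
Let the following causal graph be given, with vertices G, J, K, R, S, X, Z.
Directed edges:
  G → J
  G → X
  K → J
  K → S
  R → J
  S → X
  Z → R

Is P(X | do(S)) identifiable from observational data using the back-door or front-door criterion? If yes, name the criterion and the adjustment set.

P(X|do(S)): backdoor, adjust for ∅.

desc(S)\{S}={X}; candidates ⊆ {G,J,K,R,Z}.
∅: S⊥X given ∅ in G with S→· removed — back-door holds.
P(X|do(S)) = P(X|S) — no adjustment needed.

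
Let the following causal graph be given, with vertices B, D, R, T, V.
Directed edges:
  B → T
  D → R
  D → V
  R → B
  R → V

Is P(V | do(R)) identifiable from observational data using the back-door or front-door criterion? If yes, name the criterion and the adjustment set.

P(V|do(R)): backdoor, adjust for {D}.

desc(R)\{R}={B,T,V}; candidates ⊆ {D}.
size 0: {}; under {} R still reaches {D,V} ∋ V.
{D}: R⊥V given {D} in G with R→· removed — back-door holds.
P(V|do(R)) = Σ_{D} P(V|R,D)·P(D).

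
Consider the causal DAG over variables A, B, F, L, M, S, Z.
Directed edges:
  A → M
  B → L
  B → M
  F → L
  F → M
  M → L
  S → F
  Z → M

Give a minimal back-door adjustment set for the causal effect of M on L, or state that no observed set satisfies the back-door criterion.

desc(M)\{M}={L}; candidates ⊆ {A,B,F,S,Z}.
size 0: {}; under {} M still reaches {A,B,F,L,S,Z} ∋ L.
size 1: {A}, {B}, {F} …(+2); under {A} M still reaches {B,F,L,S,Z} ∋ L.
{B,F}: M⊥L given {B,F} in G with M→· removed — back-door holds.

M→L: minimal back-door set {B, F}.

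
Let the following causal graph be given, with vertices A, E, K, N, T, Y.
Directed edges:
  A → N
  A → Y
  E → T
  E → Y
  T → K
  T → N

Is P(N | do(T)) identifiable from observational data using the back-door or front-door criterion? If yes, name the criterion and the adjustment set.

P(N|do(T)): backdoor, adjust for ∅.

desc(T)\{T}={K,N}; candidates ⊆ {A,E,Y}.
∅: T⊥N given ∅ in G with T→· removed — back-door holds.
P(N|do(T)) = P(N|T) — no adjustment needed.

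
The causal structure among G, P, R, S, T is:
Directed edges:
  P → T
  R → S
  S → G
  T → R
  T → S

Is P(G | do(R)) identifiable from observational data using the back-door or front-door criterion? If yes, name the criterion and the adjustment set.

desc(R)\{R}={G,S}; candidates ⊆ {P,T}.
size 0: {}; under {} R still reaches {G,P,S,T} ∋ G.
{T}: R⊥G given {T} in G with R→· removed — back-door holds.
P(G|do(R)) = Σ_{T} P(G|R,T)·P(T).

P(G|do(R)): backdoor, adjust for {T}.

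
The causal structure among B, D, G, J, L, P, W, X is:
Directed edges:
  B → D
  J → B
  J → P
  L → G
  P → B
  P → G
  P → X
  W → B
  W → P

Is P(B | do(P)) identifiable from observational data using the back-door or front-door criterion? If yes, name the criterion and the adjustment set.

P(B|do(P)): backdoor, adjust for {J, W}.

desc(P)\{P}={B,D,G,X}; candidates ⊆ {J,L,W}.
size 0: {}; under {} P still reaches {B,D,J,W} ∋ B.
size 1: {J}, {L}, {W}; under {J} P still reaches {B,D,W} ∋ B.
{J,W}: P⊥B given {J,W} in G with P→· removed — back-door holds.
P(B|do(P)) = Σ_{J,W} P(B|P,J,W)·P(J,W).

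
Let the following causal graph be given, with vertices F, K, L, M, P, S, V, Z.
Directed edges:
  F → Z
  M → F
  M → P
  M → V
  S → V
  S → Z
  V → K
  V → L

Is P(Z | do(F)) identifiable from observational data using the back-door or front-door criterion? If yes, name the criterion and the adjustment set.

desc(F)\{F}={Z}; candidates ⊆ {K,L,M,P,S,V}.
∅: F⊥Z given ∅ in G with F→· removed — back-door holds.
P(Z|do(F)) = P(Z|F) — no adjustment needed.

P(Z|do(F)): backdoor, adjust for ∅.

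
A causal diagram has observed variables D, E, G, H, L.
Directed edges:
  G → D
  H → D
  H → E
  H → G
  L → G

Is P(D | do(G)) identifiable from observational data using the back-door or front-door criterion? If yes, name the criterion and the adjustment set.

P(D|do(G)): backdoor, adjust for {H}.

desc(G)\{G}={D}; candidates ⊆ {E,H,L}.
size 0: {}; under {} G still reaches {D,E,H,L} ∋ D.
{H}: G⊥D given {H} in G with G→· removed — back-door holds.
P(D|do(G)) = Σ_{H} P(D|G,H)·P(H).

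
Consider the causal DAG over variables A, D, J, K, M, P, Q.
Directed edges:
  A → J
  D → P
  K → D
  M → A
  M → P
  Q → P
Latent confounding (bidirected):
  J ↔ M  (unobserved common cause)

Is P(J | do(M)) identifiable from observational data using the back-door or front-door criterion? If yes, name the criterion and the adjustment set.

desc(M)\{M}={A,J,P}; candidates ⊆ {D,K,Q}.
M↔J: latent back-door arc(s) into M.
size 0: {}; under {} M still reaches {J} ∋ J.
size 1: {D}, {K}, {Q}; under {D} M still reaches {J} ∋ J.
size 2: {D,K}, {D,Q}, {K,Q}; under {D,K} M still reaches {J} ∋ J.
M↔J cannot be blocked by any observed set — no back-door set.
{A}: (i) intercepts every directed M→J path; (ii) no back-door M→{A}; (iii) {M} blocks every back-door {A}→J. Front-door holds.
P(J|do(M)) = Σ_{A} P(A|M) Σ_{M'} P(J|A,M')P(M').

P(J|do(M)): frontdoor, adjust for {A}.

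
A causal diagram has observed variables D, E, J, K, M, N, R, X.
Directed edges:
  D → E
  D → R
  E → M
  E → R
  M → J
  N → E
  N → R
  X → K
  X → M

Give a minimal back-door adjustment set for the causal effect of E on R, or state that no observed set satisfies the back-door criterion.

desc(E)\{E}={J,M,R}; candidates ⊆ {D,K,N,X}.
size 0: {}; under {} E still reaches {D,N,R} ∋ R.
size 1: {D}, {K}, {N} …(+1); under {D} E still reaches {N,R} ∋ R.
{D,N}: E⊥R given {D,N} in G with E→· removed — back-door holds.

E→R: minimal back-door set {D, N}.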